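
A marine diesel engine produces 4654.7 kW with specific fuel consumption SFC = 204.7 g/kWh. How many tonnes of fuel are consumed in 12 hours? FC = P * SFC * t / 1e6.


Formula: FC (tonnes) = P * SFC * t / 1,000,000
Step 1 — P * SFC * t = 4654.7 * 204.7 * 12 = 11433805.08 g
Step 2 — FC (tonnes) = 11433805.08 / 1,000,000 ≈ 11.434 tonnes (5 s.f.)

11.434 tonnes


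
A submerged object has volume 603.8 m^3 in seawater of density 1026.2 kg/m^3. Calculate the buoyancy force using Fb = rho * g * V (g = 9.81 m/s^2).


Formula: Fb = rho * g * V
Substituting: Fb = 1026.2 * 9.81 * 603.8
Intermediate: 1026.2 * 9.81 = 10067.022
Result: Fb = 10067.022 * 603.8 ≈ 6078500 N (5 s.f.)

6078500 N


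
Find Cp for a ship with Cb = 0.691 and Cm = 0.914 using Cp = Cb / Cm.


Formula: Cp = Cb / Cm
Substituting: Cp = 0.691 / 0.914
Result: Cp ≈ 0.75602 (5 s.f.)

0.75602


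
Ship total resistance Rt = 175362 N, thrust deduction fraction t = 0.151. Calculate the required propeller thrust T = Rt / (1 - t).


Formula: T = Rt / (1 - t)
Step 1 — (1 - t) = 1 - 0.151 = 0.849
Step 2 — T = 175362 / 0.849 ≈ 206550 N (5 s.f.)

206550 N


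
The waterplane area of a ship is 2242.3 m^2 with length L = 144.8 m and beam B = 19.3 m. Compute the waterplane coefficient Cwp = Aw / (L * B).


Formula: Cwp = Aw / (L * B)
Step 1 — L * B = 144.8 * 19.3 = 2794.64 m^2
Step 2 — Cwp = 2242.3 / 2794.64 ≈ 0.80236 (5 s.f.)

0.80236


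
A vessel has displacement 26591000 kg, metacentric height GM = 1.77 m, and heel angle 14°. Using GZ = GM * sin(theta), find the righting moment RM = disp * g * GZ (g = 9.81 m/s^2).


Formula: GZ = GM * sin(theta); RM = disp * g * GZ
Step 1 — GZ = 1.77 * sin(14°) = 1.77 * 0.241922 = 0.428202 m
Step 2 — RM = 26591000 * 9.81 * 0.428202 ≈ 111700000 N·m (5 s.f.)

111700000 N·m


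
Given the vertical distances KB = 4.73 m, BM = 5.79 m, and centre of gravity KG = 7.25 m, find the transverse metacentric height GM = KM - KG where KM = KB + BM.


Formula: GM = KB + BM - KG
Step 1 — KM = KB + BM = 4.73 + 5.79 = 10.52 m
Step 2 — GM = KM - KG = 10.52 - 7.25 = 3.27 m

3.27 m


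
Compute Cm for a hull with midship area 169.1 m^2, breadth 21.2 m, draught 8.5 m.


Formula: Cm = Am / (B * T)
Step 1 — B * T = 21.2 * 8.5 = 180.2 m^2
Step 2 — Cm = 169.1 / 180.2 ≈ 0.93840 (5 s.f.)

0.93840


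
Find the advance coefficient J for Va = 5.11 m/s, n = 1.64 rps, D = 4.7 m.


Formula: J = Va / (n * D)
Step 1 — n * D = 1.64 * 4.7 = 7.708
Step 2 — J = 5.11 / 7.708 ≈ 0.66295 (5 s.f.)

0.66295


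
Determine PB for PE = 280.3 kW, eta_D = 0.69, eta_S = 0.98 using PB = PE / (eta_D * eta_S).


Formula: PB = PE / (eta_D * eta_S)
Step 1 — combined efficiency = eta_D * eta_S = 0.69 * 0.98 = 0.6762
Step 2 — PB = 280.3 / 0.6762 ≈ 414.52 kW (5 s.f.)

414.52 kW


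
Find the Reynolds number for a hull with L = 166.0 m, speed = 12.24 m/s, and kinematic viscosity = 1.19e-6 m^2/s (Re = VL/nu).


Formula: Re = V * L / nu
Step 1 — V * L = 12.24 * 166.0 = 2031.84 m^2/s
Step 2 — Re = 2031.84 / 1.19e-6 = 1.71e+09

1.71e+09


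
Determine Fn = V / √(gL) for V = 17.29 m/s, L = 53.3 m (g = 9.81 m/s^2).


Formula: Fn = V / sqrt(g * L)
Step 1 — g * L = 9.81 * 53.3 = 522.873
Step 2 — sqrt(g * L) = sqrt(522.873) = 22.866416
Step 3 — Fn = 17.29 / 22.866416 ≈ 0.75613 (5 s.f.)

0.75613


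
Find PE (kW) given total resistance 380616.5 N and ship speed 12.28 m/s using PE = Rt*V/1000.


Formula: PE = Rt * V / 1000 (kW)
Step 1 — PE (W) = 380616.5 * 12.28 = 4673970.62 W
Step 2 — PE (kW) = 4673970.62 / 1000 ≈ 4674.0 kW (5 s.f.)

4674.0 kW


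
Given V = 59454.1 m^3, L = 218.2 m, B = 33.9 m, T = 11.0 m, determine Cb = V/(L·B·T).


Formula: Cb = V / (L * B * T)
Step 1 — L * B * T = 218.2 * 33.9 * 11.0 = 81366.78 m^3
Step 2 — Cb = 59454.1 / 81366.78 ≈ 0.73069 (5 s.f.)

0.73069


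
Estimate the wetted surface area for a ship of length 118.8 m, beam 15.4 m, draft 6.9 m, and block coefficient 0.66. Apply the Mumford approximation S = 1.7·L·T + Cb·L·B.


Formula: S = 1.7*L*T + V/T with V = Cb*L*B*T, i.e. S = L * (1.7*T + Cb*B)
Step 1 — 1.7*T = 1.7 * 6.9 = 11.73 m
Step 2 — Cb*B = 0.66 * 15.4 = 10.164 m
Step 3 — 1.7*T + Cb*B = 11.73 + 10.164 = 21.894 m
Step 4 — S = 118.8 * 21.894 ≈ 2601.0 m^2 (5 s.f.)

2601.0 m^2


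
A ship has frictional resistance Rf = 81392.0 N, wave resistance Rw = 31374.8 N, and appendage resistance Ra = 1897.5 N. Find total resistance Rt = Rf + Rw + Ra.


Formula: Rt = Rf + Rw + Ra
Substituting: Rt = 81392.0 + 31374.8 + 1897.5
Result: Rt = 114664.3 N

114664.3 N


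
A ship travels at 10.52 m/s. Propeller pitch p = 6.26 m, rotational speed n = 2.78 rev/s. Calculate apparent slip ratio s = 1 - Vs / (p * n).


Formula: s = 1 - Vs / (p * n)
Step 1 — p * n = 6.26 * 2.78 = 17.4028
Step 2 — Vs / (p*n) = 10.52 / 17.4028 = 0.6045 (6 d.p.)
Step 3 — s = 1 - 0.6045 = 0.3955

0.3955


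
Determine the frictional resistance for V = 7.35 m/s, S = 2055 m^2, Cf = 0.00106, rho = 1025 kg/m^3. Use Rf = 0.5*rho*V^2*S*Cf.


Formula: Rf = 0.5 * rho * V^2 * S * Cf
Step 1 — V^2 = 7.35^2 = 54.0225
Step 2 — 0.5 * rho * V^2 = 0.5 * 1025 * 54.0225 = 27686.53125
Step 3 — Rf = 27686.53125 * 2055 * 0.00106 ≈ 60310 N (5 s.f.)

60310 N


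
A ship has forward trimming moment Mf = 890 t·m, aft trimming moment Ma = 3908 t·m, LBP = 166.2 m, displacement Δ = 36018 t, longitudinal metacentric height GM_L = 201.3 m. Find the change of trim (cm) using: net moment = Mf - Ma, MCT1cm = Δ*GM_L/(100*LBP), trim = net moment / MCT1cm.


Formula: net trimming moment = Mf - Ma; MCT1cm = Δ*GM_L/(100*LBP); trim = net moment / MCT1cm
Step 1 — net trimming moment = 890 - 3908 = -3018 t·m
Step 2 — MCT1cm = 36018 * 201.3 / (100 * 166.2) = 436.2469 t·m/cm
Step 3 — trim = -3018 / 436.2469 ≈ -6.9181 cm (5 s.f.)

-6.9181 cm


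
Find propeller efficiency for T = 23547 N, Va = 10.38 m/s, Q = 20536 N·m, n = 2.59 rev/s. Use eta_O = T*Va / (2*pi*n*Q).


Formula: eta = T * Va / (2 * pi * n * Q)
Step 1 — numerator = T * Va = 23547 * 10.38 = 244417.86
Step 2 — 2 * pi * n = 2 * pi * 2.59 = 16.27345
Step 3 — denominator = 16.27345 * 20536 = 334191.57
Step 4 — eta = 244417.86 / 334191.57 ≈ 0.73137 (5 s.f.)

0.73137


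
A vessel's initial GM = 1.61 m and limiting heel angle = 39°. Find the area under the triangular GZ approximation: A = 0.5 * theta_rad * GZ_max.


Formula: GZ_max = GM * sin(theta); Area = 0.5 * theta_rad * GZ_max
Step 1 — GZ_max = 1.61 * sin(39°) = 1.61 * 0.62932 = 1.013205 m
Step 2 — theta_rad = 39 * pi/180 = 0.680678 rad
Step 3 — Area = 0.5 * 0.680678 * 1.013205 ≈ 0.34483 m·rad (5 s.f.)

0.34483 m·rad


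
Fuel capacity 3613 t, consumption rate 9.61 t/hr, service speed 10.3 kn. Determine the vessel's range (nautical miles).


Formula: endurance = fuel / rate; range = endurance * speed
Step 1 — endurance = 3613 / 9.61 = 375.9625 hours
Step 2 — range = 375.9625 * 10.3 ≈ 3872.4 nautical miles (5 s.f.)

3872.4 NM


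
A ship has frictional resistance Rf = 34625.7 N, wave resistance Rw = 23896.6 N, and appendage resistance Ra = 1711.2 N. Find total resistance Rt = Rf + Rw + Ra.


Formula: Rt = Rf + Rw + Ra
Substituting: Rt = 34625.7 + 23896.6 + 1711.2
Result: Rt = 60233.5 N

60233.5 N


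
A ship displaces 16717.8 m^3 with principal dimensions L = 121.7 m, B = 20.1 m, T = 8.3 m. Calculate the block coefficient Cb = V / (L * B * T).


Formula: Cb = V / (L * B * T)
Step 1 — L * B * T = 121.7 * 20.1 * 8.3 = 20303.211 m^3
Step 2 — Cb = 16717.8 / 20303.211 ≈ 0.82341 (5 s.f.)

0.82341


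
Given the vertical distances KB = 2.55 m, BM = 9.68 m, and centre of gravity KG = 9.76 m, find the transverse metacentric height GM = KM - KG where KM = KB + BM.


Formula: GM = KB + BM - KG
Step 1 — KM = KB + BM = 2.55 + 9.68 = 12.23 m
Step 2 — GM = KM - KG = 12.23 - 9.76 = 2.47 m

2.47 m


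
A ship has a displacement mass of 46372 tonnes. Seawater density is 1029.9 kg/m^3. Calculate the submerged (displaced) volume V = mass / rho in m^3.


Formula: V = mass / rho
Step 1 — convert tonnes to kg: 46372 t * 1000 = 46372000 kg
Step 2 — V = 46372000 / 1029.9 ≈ 45026 m^3 (5 s.f.)

45026 m^3


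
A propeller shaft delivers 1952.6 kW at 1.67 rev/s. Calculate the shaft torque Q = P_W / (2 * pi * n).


Formula: Q = P_W / (2 * pi * n)
Step 1 — P_W = 1952.6 kW * 1000 = 1952600.0 W
Step 2 — 2 * pi * n = 2 * pi * 1.67 = 10.492919
Step 3 — Q = 1952600.0 / 10.492919 ≈ 186090 N·m (5 s.f.)

186090 N·m


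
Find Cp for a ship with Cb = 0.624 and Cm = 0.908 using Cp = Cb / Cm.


Formula: Cp = Cb / Cm
Substituting: Cp = 0.624 / 0.908
Result: Cp ≈ 0.68722 (5 s.f.)

0.68722


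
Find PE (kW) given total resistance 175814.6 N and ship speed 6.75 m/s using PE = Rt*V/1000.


Formula: PE = Rt * V / 1000 (kW)
Step 1 — PE (W) = 175814.6 * 6.75 = 1186748.55 W
Step 2 — PE (kW) = 1186748.55 / 1000 ≈ 1186.7 kW (5 s.f.)

1186.7 kW


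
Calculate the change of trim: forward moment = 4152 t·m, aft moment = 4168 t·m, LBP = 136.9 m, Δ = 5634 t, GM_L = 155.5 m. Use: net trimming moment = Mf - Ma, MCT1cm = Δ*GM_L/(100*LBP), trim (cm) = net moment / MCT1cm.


Formula: net trimming moment = Mf - Ma; MCT1cm = Δ*GM_L/(100*LBP); trim = net moment / MCT1cm
Step 1 — net trimming moment = 4152 - 4168 = -16 t·m
Step 2 — MCT1cm = 5634 * 155.5 / (100 * 136.9) = 63.9947 t·m/cm
Step 3 — trim = -16 / 63.9947 ≈ -0.25002 cm (5 s.f.)

-0.25002 cm


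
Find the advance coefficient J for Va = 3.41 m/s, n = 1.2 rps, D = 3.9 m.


Formula: J = Va / (n * D)
Step 1 — n * D = 1.2 * 3.9 = 4.68
Step 2 — J = 3.41 / 4.68 ≈ 0.72863 (5 s.f.)

0.72863


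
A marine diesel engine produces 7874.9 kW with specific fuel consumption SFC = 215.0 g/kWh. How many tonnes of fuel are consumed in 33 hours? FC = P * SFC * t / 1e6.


Formula: FC (tonnes) = P * SFC * t / 1,000,000
Step 1 — P * SFC * t = 7874.9 * 215.0 * 33 = 55872415.5 g
Step 2 — FC (tonnes) = 55872415.5 / 1,000,000 ≈ 55.872 tonnes (5 s.f.)

55.872 tonnes


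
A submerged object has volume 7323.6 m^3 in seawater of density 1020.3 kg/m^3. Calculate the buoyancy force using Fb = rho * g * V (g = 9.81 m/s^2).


Formula: Fb = rho * g * V
Substituting: Fb = 1020.3 * 9.81 * 7323.6
Intermediate: 1020.3 * 9.81 = 10009.143
Result: Fb = 10009.143 * 7323.6 ≈ 73303000 N (5 s.f.)

73303000 N


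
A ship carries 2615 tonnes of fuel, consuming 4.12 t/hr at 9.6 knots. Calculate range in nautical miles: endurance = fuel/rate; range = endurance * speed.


Formula: endurance = fuel / rate; range = endurance * speed
Step 1 — endurance = 2615 / 4.12 = 634.7087 hours
Step 2 — range = 634.7087 * 9.6 ≈ 6093.2 nautical miles (5 s.f.)

6093.2 NM


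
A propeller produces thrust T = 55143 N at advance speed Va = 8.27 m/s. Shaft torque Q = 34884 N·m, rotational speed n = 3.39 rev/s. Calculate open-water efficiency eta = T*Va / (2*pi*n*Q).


Formula: eta = T * Va / (2 * pi * n * Q)
Step 1 — numerator = T * Va = 55143 * 8.27 = 456032.61
Step 2 — 2 * pi * n = 2 * pi * 3.39 = 21.299998
Step 3 — denominator = 21.299998 * 34884 = 743029.13
Step 4 — eta = 456032.61 / 743029.13 ≈ 0.61375 (5 s.f.)

0.61375


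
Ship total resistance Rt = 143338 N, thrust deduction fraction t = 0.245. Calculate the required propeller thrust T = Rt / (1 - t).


Formula: T = Rt / (1 - t)
Step 1 — (1 - t) = 1 - 0.245 = 0.755
Step 2 — T = 143338 / 0.755 ≈ 189850 N (5 s.f.)

189850 N


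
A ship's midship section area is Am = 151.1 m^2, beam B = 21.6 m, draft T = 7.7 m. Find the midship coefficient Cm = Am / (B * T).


Formula: Cm = Am / (B * T)
Step 1 — B * T = 21.6 * 7.7 = 166.32 m^2
Step 2 — Cm = 151.1 / 166.32 ≈ 0.90849 (5 s.f.)

0.90849


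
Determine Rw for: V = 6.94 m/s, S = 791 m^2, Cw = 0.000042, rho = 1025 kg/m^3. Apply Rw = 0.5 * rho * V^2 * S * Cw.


Formula: Rw = 0.5 * rho * V^2 * S * Cw
Step 1 — V^2 = 6.94^2 = 48.1636
Step 2 — 0.5 * rho * V^2 = 0.5 * 1025 * 48.1636 = 24683.845
Step 3 — Rw = 24683.845 * 791 * 0.000042 ≈ 820.05 N (5 s.f.)

820.05 N


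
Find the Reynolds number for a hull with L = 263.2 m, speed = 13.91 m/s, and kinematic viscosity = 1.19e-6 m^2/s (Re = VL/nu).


Formula: Re = V * L / nu
Step 1 — V * L = 13.91 * 263.2 = 3661.112 m^2/s
Step 2 — Re = 3661.112 / 1.19e-6 = 3.08e+09

3.08e+09


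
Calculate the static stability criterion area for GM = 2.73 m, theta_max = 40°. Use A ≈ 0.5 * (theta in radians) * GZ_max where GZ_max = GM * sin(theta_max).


Formula: GZ_max = GM * sin(theta); Area = 0.5 * theta_rad * GZ_max
Step 1 — GZ_max = 2.73 * sin(40°) = 2.73 * 0.642788 = 1.754811 m
Step 2 — theta_rad = 40 * pi/180 = 0.698132 rad
Step 3 — Area = 0.5 * 0.698132 * 1.754811 ≈ 0.61254 m·rad (5 s.f.)

0.61254 m·rad


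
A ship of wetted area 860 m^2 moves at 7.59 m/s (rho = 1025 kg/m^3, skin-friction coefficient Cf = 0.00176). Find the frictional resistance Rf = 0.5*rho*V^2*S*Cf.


Formula: Rf = 0.5 * rho * V^2 * S * Cf
Step 1 — V^2 = 7.59^2 = 57.6081
Step 2 — 0.5 * rho * V^2 = 0.5 * 1025 * 57.6081 = 29524.15125
Step 3 — Rf = 29524.15125 * 860 * 0.00176 ≈ 44688 N (5 s.f.)

44688 N


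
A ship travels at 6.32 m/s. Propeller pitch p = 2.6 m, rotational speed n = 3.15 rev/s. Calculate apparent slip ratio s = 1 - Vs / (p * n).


Formula: s = 1 - Vs / (p * n)
Step 1 — p * n = 2.6 * 3.15 = 8.19
Step 2 — Vs / (p*n) = 6.32 / 8.19 = 0.771673 (6 d.p.)
Step 3 — s = 1 - 0.771673 = 0.228327

0.228327


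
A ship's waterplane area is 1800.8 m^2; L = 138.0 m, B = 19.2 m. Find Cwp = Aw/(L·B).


Formula: Cwp = Aw / (L * B)
Step 1 — L * B = 138.0 * 19.2 = 2649.6 m^2
Step 2 — Cwp = 1800.8 / 2649.6 ≈ 0.67965 (5 s.f.)

0.67965


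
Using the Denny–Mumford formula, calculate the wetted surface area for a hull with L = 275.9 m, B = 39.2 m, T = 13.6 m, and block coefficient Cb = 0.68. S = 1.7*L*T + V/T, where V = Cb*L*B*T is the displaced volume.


Formula: S = 1.7*L*T + V/T with V = Cb*L*B*T, i.e. S = L * (1.7*T + Cb*B)
Step 1 — 1.7*T = 1.7 * 13.6 = 23.12 m
Step 2 — Cb*B = 0.68 * 39.2 = 26.656 m
Step 3 — 1.7*T + Cb*B = 23.12 + 26.656 = 49.776 m
Step 4 — S = 275.9 * 49.776 ≈ 13733 m^2 (5 s.f.)

13733 m^2


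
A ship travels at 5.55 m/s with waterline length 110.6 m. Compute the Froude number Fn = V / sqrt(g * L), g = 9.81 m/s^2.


Formula: Fn = V / sqrt(g * L)
Step 1 — g * L = 9.81 * 110.6 = 1084.986
Step 2 — sqrt(g * L) = sqrt(1084.986) = 32.939126
Step 3 — Fn = 5.55 / 32.939126 ≈ 0.16849 (5 s.f.)

0.16849


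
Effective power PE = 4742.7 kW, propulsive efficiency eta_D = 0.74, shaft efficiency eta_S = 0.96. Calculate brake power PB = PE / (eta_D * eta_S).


Formula: PB = PE / (eta_D * eta_S)
Step 1 — combined efficiency = eta_D * eta_S = 0.74 * 0.96 = 0.7104
Step 2 — PB = 4742.7 / 0.7104 ≈ 6676.1 kW (5 s.f.)

6676.1 kW


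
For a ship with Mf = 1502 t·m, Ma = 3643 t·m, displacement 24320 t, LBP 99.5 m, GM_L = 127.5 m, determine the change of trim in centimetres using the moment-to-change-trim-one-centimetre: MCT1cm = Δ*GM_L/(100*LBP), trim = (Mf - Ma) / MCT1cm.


Formula: net trimming moment = Mf - Ma; MCT1cm = Δ*GM_L/(100*LBP); trim = net moment / MCT1cm
Step 1 — net trimming moment = 1502 - 3643 = -2141 t·m
Step 2 — MCT1cm = 24320 * 127.5 / (100 * 99.5) = 311.6382 t·m/cm
Step 3 — trim = -2141 / 311.6382 ≈ -6.8701 cm (5 s.f.)

-6.8701 cm


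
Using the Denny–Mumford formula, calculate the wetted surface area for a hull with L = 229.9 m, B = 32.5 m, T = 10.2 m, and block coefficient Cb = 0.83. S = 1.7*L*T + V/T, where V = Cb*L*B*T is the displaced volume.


Formula: S = 1.7*L*T + V/T with V = Cb*L*B*T, i.e. S = L * (1.7*T + Cb*B)
Step 1 — 1.7*T = 1.7 * 10.2 = 17.34 m
Step 2 — Cb*B = 0.83 * 32.5 = 26.975 m
Step 3 — 1.7*T + Cb*B = 17.34 + 26.975 = 44.315 m
Step 4 — S = 229.9 * 44.315 ≈ 10188 m^2 (5 s.f.)

10188 m^2


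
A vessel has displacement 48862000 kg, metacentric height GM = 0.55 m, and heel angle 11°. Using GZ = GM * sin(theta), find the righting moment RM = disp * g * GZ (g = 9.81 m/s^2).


Formula: GZ = GM * sin(theta); RM = disp * g * GZ
Step 1 — GZ = 0.55 * sin(11°) = 0.55 * 0.190809 = 0.104945 m
Step 2 — RM = 48862000 * 9.81 * 0.104945 ≈ 50304000 N·m (5 s.f.)

50304000 N·m


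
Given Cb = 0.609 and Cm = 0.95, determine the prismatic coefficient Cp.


Formula: Cp = Cb / Cm
Substituting: Cp = 0.609 / 0.95
Result: Cp ≈ 0.64105 (5 s.f.)

0.64105


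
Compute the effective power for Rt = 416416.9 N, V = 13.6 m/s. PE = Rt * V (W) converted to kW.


Formula: PE = Rt * V / 1000 (kW)
Step 1 — PE (W) = 416416.9 * 13.6 = 5663269.84 W
Step 2 — PE (kW) = 5663269.84 / 1000 ≈ 5663.3 kW (5 s.f.)

5663.3 kW


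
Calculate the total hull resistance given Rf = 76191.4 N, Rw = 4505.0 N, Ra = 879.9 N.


Formula: Rt = Rf + Rw + Ra
Substituting: Rt = 76191.4 + 4505.0 + 879.9
Result: Rt = 81576.3 N

81576.3 N


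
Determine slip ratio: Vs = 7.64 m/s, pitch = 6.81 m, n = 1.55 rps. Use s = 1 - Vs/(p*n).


Formula: s = 1 - Vs / (p * n)
Step 1 — p * n = 6.81 * 1.55 = 10.5555
Step 2 — Vs / (p*n) = 7.64 / 10.5555 = 0.723793 (6 d.p.)
Step 3 — s = 1 - 0.723793 = 0.276207

0.276207


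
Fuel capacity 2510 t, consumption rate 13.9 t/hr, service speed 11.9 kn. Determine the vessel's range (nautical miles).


Formula: endurance = fuel / rate; range = endurance * speed
Step 1 — endurance = 2510 / 13.9 = 180.5755 hours
Step 2 — range = 180.5755 * 11.9 ≈ 2148.8 nautical miles (5 s.f.)

2148.8 NM


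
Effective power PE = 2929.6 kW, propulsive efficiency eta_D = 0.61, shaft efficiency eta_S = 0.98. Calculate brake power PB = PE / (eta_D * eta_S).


Formula: PB = PE / (eta_D * eta_S)
Step 1 — combined efficiency = eta_D * eta_S = 0.61 * 0.98 = 0.5978
Step 2 — PB = 2929.6 / 0.5978 ≈ 4900.6 kW (5 s.f.)

4900.6 kW


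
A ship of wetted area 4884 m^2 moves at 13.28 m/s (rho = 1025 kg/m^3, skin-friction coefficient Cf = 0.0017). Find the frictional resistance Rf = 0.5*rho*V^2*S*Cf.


Formula: Rf = 0.5 * rho * V^2 * S * Cf
Step 1 — V^2 = 13.28^2 = 176.3584
Step 2 — 0.5 * rho * V^2 = 0.5 * 1025 * 176.3584 = 90383.68
Step 3 — Rf = 90383.68 * 4884 * 0.0017 ≈ 750440 N (5 s.f.)

750440 N


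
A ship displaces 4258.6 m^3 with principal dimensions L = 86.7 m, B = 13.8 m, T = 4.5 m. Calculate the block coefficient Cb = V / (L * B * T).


Formula: Cb = V / (L * B * T)
Step 1 — L * B * T = 86.7 * 13.8 * 4.5 = 5384.07 m^3
Step 2 — Cb = 4258.6 / 5384.07 ≈ 0.79096 (5 s.f.)

0.79096


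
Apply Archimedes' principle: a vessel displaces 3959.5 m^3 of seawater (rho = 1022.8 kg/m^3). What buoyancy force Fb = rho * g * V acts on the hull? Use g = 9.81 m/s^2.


Formula: Fb = rho * g * V
Substituting: Fb = 1022.8 * 9.81 * 3959.5
Intermediate: 1022.8 * 9.81 = 10033.668
Result: Fb = 10033.668 * 3959.5 ≈ 39728000 N (5 s.f.)

39728000 N


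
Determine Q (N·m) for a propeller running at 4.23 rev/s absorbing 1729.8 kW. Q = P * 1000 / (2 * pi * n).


Formula: Q = P_W / (2 * pi * n)
Step 1 — P_W = 1729.8 kW * 1000 = 1729800.0 W
Step 2 — 2 * pi * n = 2 * pi * 4.23 = 26.577874
Step 3 — Q = 1729800.0 / 26.577874 ≈ 65084 N·m (5 s.f.)

65084 N·m


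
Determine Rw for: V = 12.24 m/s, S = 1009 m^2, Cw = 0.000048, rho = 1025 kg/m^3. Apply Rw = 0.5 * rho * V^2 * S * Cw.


Formula: Rw = 0.5 * rho * V^2 * S * Cw
Step 1 — V^2 = 12.24^2 = 149.8176
Step 2 — 0.5 * rho * V^2 = 0.5 * 1025 * 149.8176 = 76781.52
Step 3 — Rw = 76781.52 * 1009 * 0.000048 ≈ 3718.7 N (5 s.f.)

3718.7 N


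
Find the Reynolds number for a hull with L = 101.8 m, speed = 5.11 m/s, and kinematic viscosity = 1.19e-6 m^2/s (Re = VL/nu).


Formula: Re = V * L / nu
Step 1 — V * L = 5.11 * 101.8 = 520.198 m^2/s
Step 2 — Re = 520.198 / 1.19e-6 = 4.37e+08

4.37e+08


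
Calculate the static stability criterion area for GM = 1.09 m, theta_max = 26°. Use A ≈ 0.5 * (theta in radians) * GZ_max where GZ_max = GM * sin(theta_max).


Formula: GZ_max = GM * sin(theta); Area = 0.5 * theta_rad * GZ_max
Step 1 — GZ_max = 1.09 * sin(26°) = 1.09 * 0.438371 = 0.477824 m
Step 2 — theta_rad = 26 * pi/180 = 0.453786 rad
Step 3 — Area = 0.5 * 0.453786 * 0.477824 ≈ 0.10841 m·rad (5 s.f.)

0.10841 m·rad


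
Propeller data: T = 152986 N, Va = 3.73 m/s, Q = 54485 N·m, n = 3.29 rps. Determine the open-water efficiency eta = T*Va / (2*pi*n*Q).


Formula: eta = T * Va / (2 * pi * n * Q)
Step 1 — numerator = T * Va = 152986 * 3.73 = 570637.78
Step 2 — 2 * pi * n = 2 * pi * 3.29 = 20.67168
Step 3 — denominator = 20.67168 * 54485 = 1126296.48
Step 4 — eta = 570637.78 / 1126296.48 ≈ 0.50665 (5 s.f.)

0.50665


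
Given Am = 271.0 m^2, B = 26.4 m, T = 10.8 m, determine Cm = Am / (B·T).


Formula: Cm = Am / (B * T)
Step 1 — B * T = 26.4 * 10.8 = 285.12 m^2
Step 2 — Cm = 271.0 / 285.12 ≈ 0.95048 (5 s.f.)

0.95048


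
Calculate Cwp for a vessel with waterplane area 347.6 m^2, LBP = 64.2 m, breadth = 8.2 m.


Formula: Cwp = Aw / (L * B)
Step 1 — L * B = 64.2 * 8.2 = 526.44 m^2
Step 2 — Cwp = 347.6 / 526.44 ≈ 0.66028 (5 s.f.)

0.66028


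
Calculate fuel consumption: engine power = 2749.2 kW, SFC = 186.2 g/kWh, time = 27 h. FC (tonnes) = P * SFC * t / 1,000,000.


Formula: FC (tonnes) = P * SFC * t / 1,000,000
Step 1 — P * SFC * t = 2749.2 * 186.2 * 27 = 13821328.08 g
Step 2 — FC (tonnes) = 13821328.08 / 1,000,000 ≈ 13.821 tonnes (5 s.f.)

13.821 tonnes


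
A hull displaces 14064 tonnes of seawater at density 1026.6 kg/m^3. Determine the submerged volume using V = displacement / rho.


Formula: V = mass / rho
Step 1 — convert tonnes to kg: 14064 t * 1000 = 14064000 kg
Step 2 — V = 14064000 / 1026.6 ≈ 13700 m^3 (5 s.f.)

13700 m^3


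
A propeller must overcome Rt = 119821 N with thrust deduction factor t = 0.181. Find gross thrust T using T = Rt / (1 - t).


Formula: T = Rt / (1 - t)
Step 1 — (1 - t) = 1 - 0.181 = 0.819
Step 2 — T = 119821 / 0.819 ≈ 146300 N (5 s.f.)

146300 N


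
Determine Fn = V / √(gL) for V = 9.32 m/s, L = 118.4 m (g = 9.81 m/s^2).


Formula: Fn = V / sqrt(g * L)
Step 1 — g * L = 9.81 * 118.4 = 1161.504
Step 2 — sqrt(g * L) = sqrt(1161.504) = 34.080845
Step 3 — Fn = 9.32 / 34.080845 ≈ 0.27347 (5 s.f.)

0.27347


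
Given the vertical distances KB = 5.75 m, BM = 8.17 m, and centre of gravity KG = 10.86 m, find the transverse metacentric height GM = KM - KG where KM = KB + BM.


Formula: GM = KB + BM - KG
Step 1 — KM = KB + BM = 5.75 + 8.17 = 13.92 m
Step 2 — GM = KM - KG = 13.92 - 10.86 = 3.06 m

3.06 m


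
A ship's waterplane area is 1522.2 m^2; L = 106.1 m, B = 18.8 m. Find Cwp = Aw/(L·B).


Formula: Cwp = Aw / (L * B)
Step 1 — L * B = 106.1 * 18.8 = 1994.68 m^2
Step 2 — Cwp = 1522.2 / 1994.68 ≈ 0.76313 (5 s.f.)

0.76313


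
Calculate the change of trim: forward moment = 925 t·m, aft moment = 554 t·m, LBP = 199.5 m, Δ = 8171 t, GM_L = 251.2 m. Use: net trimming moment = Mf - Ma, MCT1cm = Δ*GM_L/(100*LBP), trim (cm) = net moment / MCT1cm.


Formula: net trimming moment = Mf - Ma; MCT1cm = Δ*GM_L/(100*LBP); trim = net moment / MCT1cm
Step 1 — net trimming moment = 925 - 554 = 371 t·m
Step 2 — MCT1cm = 8171 * 251.2 / (100 * 199.5) = 102.885 t·m/cm
Step 3 — trim = 371 / 102.885 ≈ 3.6060 cm (5 s.f.)

3.6060 cm


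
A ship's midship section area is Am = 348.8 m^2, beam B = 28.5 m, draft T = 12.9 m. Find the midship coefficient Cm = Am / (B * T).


Formula: Cm = Am / (B * T)
Step 1 — B * T = 28.5 * 12.9 = 367.65 m^2
Step 2 — Cm = 348.8 / 367.65 ≈ 0.94873 (5 s.f.)

0.94873


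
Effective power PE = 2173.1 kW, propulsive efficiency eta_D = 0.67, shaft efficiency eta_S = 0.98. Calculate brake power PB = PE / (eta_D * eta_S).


Formula: PB = PE / (eta_D * eta_S)
Step 1 — combined efficiency = eta_D * eta_S = 0.67 * 0.98 = 0.6566
Step 2 — PB = 2173.1 / 0.6566 ≈ 3309.6 kW (5 s.f.)

3309.6 kW


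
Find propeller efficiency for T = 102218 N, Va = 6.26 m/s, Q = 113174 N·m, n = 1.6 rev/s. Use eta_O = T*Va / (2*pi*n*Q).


Formula: eta = T * Va / (2 * pi * n * Q)
Step 1 — numerator = T * Va = 102218 * 6.26 = 639884.68
Step 2 — 2 * pi * n = 2 * pi * 1.6 = 10.053096
Step 3 — denominator = 10.053096 * 113174 = 1137749.09
Step 4 — eta = 639884.68 / 1137749.09 ≈ 0.56241 (5 s.f.)

0.56241


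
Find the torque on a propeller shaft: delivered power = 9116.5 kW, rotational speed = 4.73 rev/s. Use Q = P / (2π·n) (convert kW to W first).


Formula: Q = P_W / (2 * pi * n)
Step 1 — P_W = 9116.5 kW * 1000 = 9116500.0 W
Step 2 — 2 * pi * n = 2 * pi * 4.73 = 29.719467
Step 3 — Q = 9116500.0 / 29.719467 ≈ 306750 N·m (5 s.f.)

306750 N·m


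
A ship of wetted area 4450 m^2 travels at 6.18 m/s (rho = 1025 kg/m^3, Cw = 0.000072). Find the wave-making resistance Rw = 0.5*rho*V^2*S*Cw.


Formula: Rw = 0.5 * rho * V^2 * S * Cw
Step 1 — V^2 = 6.18^2 = 38.1924
Step 2 — 0.5 * rho * V^2 = 0.5 * 1025 * 38.1924 = 19573.605
Step 3 — Rw = 19573.605 * 4450 * 0.000072 ≈ 6271.4 N (5 s.f.)

6271.4 N


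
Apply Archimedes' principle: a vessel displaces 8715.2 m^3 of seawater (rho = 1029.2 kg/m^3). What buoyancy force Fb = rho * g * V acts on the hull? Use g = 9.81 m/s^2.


Formula: Fb = rho * g * V
Substituting: Fb = 1029.2 * 9.81 * 8715.2
Intermediate: 1029.2 * 9.81 = 10096.452
Result: Fb = 10096.452 * 8715.2 ≈ 87993000 N (5 s.f.)

87993000 N


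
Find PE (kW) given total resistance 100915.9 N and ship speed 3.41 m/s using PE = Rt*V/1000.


Formula: PE = Rt * V / 1000 (kW)
Step 1 — PE (W) = 100915.9 * 3.41 = 344123.219 W
Step 2 — PE (kW) = 344123.219 / 1000 ≈ 344.12 kW (5 s.f.)

344.12 kW


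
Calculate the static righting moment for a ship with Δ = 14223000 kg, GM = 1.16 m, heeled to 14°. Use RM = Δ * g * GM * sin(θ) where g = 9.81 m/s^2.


Formula: GZ = GM * sin(theta); RM = disp * g * GZ
Step 1 — GZ = 1.16 * sin(14°) = 1.16 * 0.241922 = 0.28063 m
Step 2 — RM = 14223000 * 9.81 * 0.28063 ≈ 39156000 N·m (5 s.f.)

39156000 N·m


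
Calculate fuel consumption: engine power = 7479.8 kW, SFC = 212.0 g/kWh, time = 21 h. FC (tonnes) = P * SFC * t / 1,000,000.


Formula: FC (tonnes) = P * SFC * t / 1,000,000
Step 1 — P * SFC * t = 7479.8 * 212.0 * 21 = 33300069.6 g
Step 2 — FC (tonnes) = 33300069.6 / 1,000,000 ≈ 33.300 tonnes (5 s.f.)

33.300 tonnes


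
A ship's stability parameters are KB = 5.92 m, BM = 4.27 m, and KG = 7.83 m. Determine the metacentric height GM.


Formula: GM = KB + BM - KG
Step 1 — KM = KB + BM = 5.92 + 4.27 = 10.19 m
Step 2 — GM = KM - KG = 10.19 - 7.83 = 2.36 m

2.36 m


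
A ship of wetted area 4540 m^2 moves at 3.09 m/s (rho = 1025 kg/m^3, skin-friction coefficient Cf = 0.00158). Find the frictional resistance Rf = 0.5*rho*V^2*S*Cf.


Formula: Rf = 0.5 * rho * V^2 * S * Cf
Step 1 — V^2 = 3.09^2 = 9.5481
Step 2 — 0.5 * rho * V^2 = 0.5 * 1025 * 9.5481 = 4893.40125
Step 3 — Rf = 4893.40125 * 4540 * 0.00158 ≈ 35101 N (5 s.f.)

35101 N


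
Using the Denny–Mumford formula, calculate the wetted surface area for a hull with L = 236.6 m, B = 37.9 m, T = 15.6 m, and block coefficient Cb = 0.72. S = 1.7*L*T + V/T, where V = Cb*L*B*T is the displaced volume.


Formula: S = 1.7*L*T + V/T with V = Cb*L*B*T, i.e. S = L * (1.7*T + Cb*B)
Step 1 — 1.7*T = 1.7 * 15.6 = 26.52 m
Step 2 — Cb*B = 0.72 * 37.9 = 27.288 m
Step 3 — 1.7*T + Cb*B = 26.52 + 27.288 = 53.808 m
Step 4 — S = 236.6 * 53.808 ≈ 12731 m^2 (5 s.f.)

12731 m^2


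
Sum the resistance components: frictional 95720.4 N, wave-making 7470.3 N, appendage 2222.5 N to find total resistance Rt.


Formula: Rt = Rf + Rw + Ra
Substituting: Rt = 95720.4 + 7470.3 + 2222.5
Result: Rt = 105413.2 N

105413.2 N


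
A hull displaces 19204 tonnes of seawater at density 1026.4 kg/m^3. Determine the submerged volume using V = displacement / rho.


Formula: V = mass / rho
Step 1 — convert tonnes to kg: 19204 t * 1000 = 19204000 kg
Step 2 — V = 19204000 / 1026.4 ≈ 18710 m^3 (5 s.f.)

18710 m^3


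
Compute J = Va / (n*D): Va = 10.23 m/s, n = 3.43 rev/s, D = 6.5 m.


Formula: J = Va / (n * D)
Step 1 — n * D = 3.43 * 6.5 = 22.295
Step 2 — J = 10.23 / 22.295 ≈ 0.45885 (5 s.f.)

0.45885


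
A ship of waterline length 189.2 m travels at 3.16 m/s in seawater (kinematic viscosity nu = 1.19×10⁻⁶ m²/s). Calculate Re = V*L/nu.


Formula: Re = V * L / nu
Step 1 — V * L = 3.16 * 189.2 = 597.872 m^2/s
Step 2 — Re = 597.872 / 1.19e-6 = 5.02e+08

5.02e+08


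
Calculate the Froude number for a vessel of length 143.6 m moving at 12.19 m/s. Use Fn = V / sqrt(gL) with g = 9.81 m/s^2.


Formula: Fn = V / sqrt(g * L)
Step 1 — g * L = 9.81 * 143.6 = 1408.716
Step 2 — sqrt(g * L) = sqrt(1408.716) = 37.532866
Step 3 — Fn = 12.19 / 37.532866 ≈ 0.32478 (5 s.f.)

0.32478


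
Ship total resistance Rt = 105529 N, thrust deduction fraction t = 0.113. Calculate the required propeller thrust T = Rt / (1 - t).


Formula: T = Rt / (1 - t)
Step 1 — (1 - t) = 1 - 0.113 = 0.887
Step 2 — T = 105529 / 0.887 ≈ 118970 N (5 s.f.)

118970 N


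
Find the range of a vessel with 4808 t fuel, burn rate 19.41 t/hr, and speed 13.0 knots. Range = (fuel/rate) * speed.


Formula: endurance = fuel / rate; range = endurance * speed
Step 1 — endurance = 4808 / 19.41 = 247.7074 hours
Step 2 — range = 247.7074 * 13.0 ≈ 3220.2 nautical miles (5 s.f.)

3220.2 NM


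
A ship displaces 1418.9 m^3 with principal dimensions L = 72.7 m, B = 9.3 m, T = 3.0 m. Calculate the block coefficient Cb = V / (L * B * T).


Formula: Cb = V / (L * B * T)
Step 1 — L * B * T = 72.7 * 9.3 * 3.0 = 2028.33 m^3
Step 2 — Cb = 1418.9 / 2028.33 ≈ 0.69954 (5 s.f.)

0.69954


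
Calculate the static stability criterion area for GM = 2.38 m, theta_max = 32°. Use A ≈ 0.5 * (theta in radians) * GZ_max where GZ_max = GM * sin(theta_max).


Formula: GZ_max = GM * sin(theta); Area = 0.5 * theta_rad * GZ_max
Step 1 — GZ_max = 2.38 * sin(32°) = 2.38 * 0.529919 = 1.261207 m
Step 2 — theta_rad = 32 * pi/180 = 0.558505 rad
Step 3 — Area = 0.5 * 0.558505 * 1.261207 ≈ 0.35220 m·rad (5 s.f.)

0.35220 m·rad


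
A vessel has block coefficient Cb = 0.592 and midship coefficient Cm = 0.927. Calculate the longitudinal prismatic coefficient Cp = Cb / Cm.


Formula: Cp = Cb / Cm
Substituting: Cp = 0.592 / 0.927
Result: Cp ≈ 0.63862 (5 s.f.)

0.63862


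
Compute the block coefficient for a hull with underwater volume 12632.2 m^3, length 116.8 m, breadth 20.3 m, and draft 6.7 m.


Formula: Cb = V / (L * B * T)
Step 1 — L * B * T = 116.8 * 20.3 * 6.7 = 15885.968 m^3
Step 2 — Cb = 12632.2 / 15885.968 ≈ 0.79518 (5 s.f.)

0.79518


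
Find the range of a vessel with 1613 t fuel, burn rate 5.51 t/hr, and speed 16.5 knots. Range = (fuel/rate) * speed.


Formula: endurance = fuel / rate; range = endurance * speed
Step 1 — endurance = 1613 / 5.51 = 292.7405 hours
Step 2 — range = 292.7405 * 16.5 ≈ 4830.2 nautical miles (5 s.f.)

4830.2 NM


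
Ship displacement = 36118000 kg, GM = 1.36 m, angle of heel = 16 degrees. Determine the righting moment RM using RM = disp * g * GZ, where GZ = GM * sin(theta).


Formula: GZ = GM * sin(theta); RM = disp * g * GZ
Step 1 — GZ = 1.36 * sin(16°) = 1.36 * 0.275637 = 0.374866 m
Step 2 — RM = 36118000 * 9.81 * 0.374866 ≈ 132820000 N·m (5 s.f.)

132820000 N·m


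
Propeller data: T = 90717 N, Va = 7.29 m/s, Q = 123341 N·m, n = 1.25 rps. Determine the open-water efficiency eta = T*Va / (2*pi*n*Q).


Formula: eta = T * Va / (2 * pi * n * Q)
Step 1 — numerator = T * Va = 90717 * 7.29 = 661326.93
Step 2 — 2 * pi * n = 2 * pi * 1.25 = 7.853982
Step 3 — denominator = 7.853982 * 123341 = 968717.99
Step 4 — eta = 661326.93 / 968717.99 ≈ 0.68268 (5 s.f.)

0.68268


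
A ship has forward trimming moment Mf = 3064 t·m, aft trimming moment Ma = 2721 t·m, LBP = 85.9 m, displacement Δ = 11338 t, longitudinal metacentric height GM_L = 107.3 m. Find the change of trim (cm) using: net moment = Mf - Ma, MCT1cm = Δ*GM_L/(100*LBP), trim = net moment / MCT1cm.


Formula: net trimming moment = Mf - Ma; MCT1cm = Δ*GM_L/(100*LBP); trim = net moment / MCT1cm
Step 1 — net trimming moment = 3064 - 2721 = 343 t·m
Step 2 — MCT1cm = 11338 * 107.3 / (100 * 85.9) = 141.626 t·m/cm
Step 3 — trim = 343 / 141.626 ≈ 2.4219 cm (5 s.f.)

2.4219 cm


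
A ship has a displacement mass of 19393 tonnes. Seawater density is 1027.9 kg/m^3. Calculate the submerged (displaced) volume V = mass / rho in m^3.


Formula: V = mass / rho
Step 1 — convert tonnes to kg: 19393 t * 1000 = 19393000 kg
Step 2 — V = 19393000 / 1027.9 ≈ 18867 m^3 (5 s.f.)

18867 m^3


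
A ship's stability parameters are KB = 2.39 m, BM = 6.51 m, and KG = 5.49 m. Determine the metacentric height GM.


Formula: GM = KB + BM - KG
Step 1 — KM = KB + BM = 2.39 + 6.51 = 8.9 m
Step 2 — GM = KM - KG = 8.9 - 5.49 = 3.41 m

3.41 m


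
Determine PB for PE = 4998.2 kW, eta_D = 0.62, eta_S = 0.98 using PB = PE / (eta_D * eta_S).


Formula: PB = PE / (eta_D * eta_S)
Step 1 — combined efficiency = eta_D * eta_S = 0.62 * 0.98 = 0.6076
Step 2 — PB = 4998.2 / 0.6076 ≈ 8226.1 kW (5 s.f.)

8226.1 kW


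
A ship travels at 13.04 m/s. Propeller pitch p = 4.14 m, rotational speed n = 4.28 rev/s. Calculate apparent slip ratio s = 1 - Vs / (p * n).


Formula: s = 1 - Vs / (p * n)
Step 1 — p * n = 4.14 * 4.28 = 17.7192
Step 2 — Vs / (p*n) = 13.04 / 17.7192 = 0.735925 (6 d.p.)
Step 3 — s = 1 - 0.735925 = 0.264075

0.264075


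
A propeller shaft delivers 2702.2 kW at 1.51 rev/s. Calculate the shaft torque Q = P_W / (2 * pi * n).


Formula: Q = P_W / (2 * pi * n)
Step 1 — P_W = 2702.2 kW * 1000 = 2702200.0 W
Step 2 — 2 * pi * n = 2 * pi * 1.51 = 9.48761
Step 3 — Q = 2702200.0 / 9.48761 ≈ 284810 N·m (5 s.f.)

284810 N·m


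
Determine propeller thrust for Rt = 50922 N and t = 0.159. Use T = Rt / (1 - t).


Formula: T = Rt / (1 - t)
Step 1 — (1 - t) = 1 - 0.159 = 0.841
Step 2 — T = 50922 / 0.841 ≈ 60549 N (5 s.f.)

60549 N


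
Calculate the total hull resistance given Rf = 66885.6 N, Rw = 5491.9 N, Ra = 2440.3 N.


Formula: Rt = Rf + Rw + Ra
Substituting: Rt = 66885.6 + 5491.9 + 2440.3
Result: Rt = 74817.8 N

74817.8 N


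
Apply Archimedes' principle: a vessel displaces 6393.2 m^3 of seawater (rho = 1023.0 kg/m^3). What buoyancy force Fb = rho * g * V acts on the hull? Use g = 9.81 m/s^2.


Formula: Fb = rho * g * V
Substituting: Fb = 1023.0 * 9.81 * 6393.2
Intermediate: 1023.0 * 9.81 = 10035.63
Result: Fb = 10035.63 * 6393.2 ≈ 64160000 N (5 s.f.)

64160000 N


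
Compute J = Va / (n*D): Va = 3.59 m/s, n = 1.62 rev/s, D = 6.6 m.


Formula: J = Va / (n * D)
Step 1 — n * D = 1.62 * 6.6 = 10.692
Step 2 — J = 3.59 / 10.692 ≈ 0.33577 (5 s.f.)

0.33577


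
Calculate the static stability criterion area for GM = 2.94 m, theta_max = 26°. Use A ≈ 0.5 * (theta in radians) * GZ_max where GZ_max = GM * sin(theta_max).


Formula: GZ_max = GM * sin(theta); Area = 0.5 * theta_rad * GZ_max
Step 1 — GZ_max = 2.94 * sin(26°) = 2.94 * 0.438371 = 1.288811 m
Step 2 — theta_rad = 26 * pi/180 = 0.453786 rad
Step 3 — Area = 0.5 * 0.453786 * 1.288811 ≈ 0.29242 m·rad (5 s.f.)

0.29242 m·rad


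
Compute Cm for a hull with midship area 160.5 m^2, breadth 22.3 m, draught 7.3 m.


Formula: Cm = Am / (B * T)
Step 1 — B * T = 22.3 * 7.3 = 162.79 m^2
Step 2 — Cm = 160.5 / 162.79 ≈ 0.98593 (5 s.f.)

0.98593


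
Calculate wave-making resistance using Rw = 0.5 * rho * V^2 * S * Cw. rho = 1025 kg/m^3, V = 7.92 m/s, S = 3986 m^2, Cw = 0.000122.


Formula: Rw = 0.5 * rho * V^2 * S * Cw
Step 1 — V^2 = 7.92^2 = 62.7264
Step 2 — 0.5 * rho * V^2 = 0.5 * 1025 * 62.7264 = 32147.28
Step 3 — Rw = 32147.28 * 3986 * 0.000122 ≈ 15633 N (5 s.f.)

15633 N


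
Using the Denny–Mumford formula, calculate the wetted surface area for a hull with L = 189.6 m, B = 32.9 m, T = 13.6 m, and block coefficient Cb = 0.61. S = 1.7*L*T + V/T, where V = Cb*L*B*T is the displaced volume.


Formula: S = 1.7*L*T + V/T with V = Cb*L*B*T, i.e. S = L * (1.7*T + Cb*B)
Step 1 — 1.7*T = 1.7 * 13.6 = 23.12 m
Step 2 — Cb*B = 0.61 * 32.9 = 20.069 m
Step 3 — 1.7*T + Cb*B = 23.12 + 20.069 = 43.189 m
Step 4 — S = 189.6 * 43.189 ≈ 8188.6 m^2 (5 s.f.)

8188.6 m^2


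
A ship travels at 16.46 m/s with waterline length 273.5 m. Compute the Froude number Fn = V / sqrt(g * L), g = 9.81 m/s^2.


Formula: Fn = V / sqrt(g * L)
Step 1 — g * L = 9.81 * 273.5 = 2683.035
Step 2 — sqrt(g * L) = sqrt(2683.035) = 51.798021
Step 3 — Fn = 16.46 / 51.798021 ≈ 0.31777 (5 s.f.)

0.31777


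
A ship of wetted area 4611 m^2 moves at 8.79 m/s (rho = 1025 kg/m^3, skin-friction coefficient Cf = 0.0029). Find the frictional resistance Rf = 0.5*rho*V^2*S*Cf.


Formula: Rf = 0.5 * rho * V^2 * S * Cf
Step 1 — V^2 = 8.79^2 = 77.2641
Step 2 — 0.5 * rho * V^2 = 0.5 * 1025 * 77.2641 = 39597.85125
Step 3 — Rf = 39597.85125 * 4611 * 0.0029 ≈ 529500 N (5 s.f.)

529500 N


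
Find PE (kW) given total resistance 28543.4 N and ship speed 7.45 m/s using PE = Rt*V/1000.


Formula: PE = Rt * V / 1000 (kW)
Step 1 — PE (W) = 28543.4 * 7.45 = 212648.33 W
Step 2 — PE (kW) = 212648.33 / 1000 ≈ 212.65 kW (5 s.f.)

212.65 kW


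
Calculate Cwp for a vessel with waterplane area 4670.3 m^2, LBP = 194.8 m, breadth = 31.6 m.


Formula: Cwp = Aw / (L * B)
Step 1 — L * B = 194.8 * 31.6 = 6155.68 m^2
Step 2 — Cwp = 4670.3 / 6155.68 ≈ 0.75870 (5 s.f.)

0.75870


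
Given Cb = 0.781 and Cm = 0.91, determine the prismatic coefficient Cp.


Formula: Cp = Cb / Cm
Substituting: Cp = 0.781 / 0.91
Result: Cp ≈ 0.85824 (5 s.f.)

0.85824


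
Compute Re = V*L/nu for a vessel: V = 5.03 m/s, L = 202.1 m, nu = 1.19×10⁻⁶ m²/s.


Formula: Re = V * L / nu
Step 1 — V * L = 5.03 * 202.1 = 1016.563 m^2/s
Step 2 — Re = 1016.563 / 1.19e-6 = 8.54e+08

8.54e+08


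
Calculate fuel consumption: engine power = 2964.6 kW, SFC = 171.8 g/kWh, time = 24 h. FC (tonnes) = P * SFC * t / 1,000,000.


Formula: FC (tonnes) = P * SFC * t / 1,000,000
Step 1 — P * SFC * t = 2964.6 * 171.8 * 24 = 12223638.72 g
Step 2 — FC (tonnes) = 12223638.72 / 1,000,000 ≈ 12.224 tonnes (5 s.f.)

12.224 tonnes


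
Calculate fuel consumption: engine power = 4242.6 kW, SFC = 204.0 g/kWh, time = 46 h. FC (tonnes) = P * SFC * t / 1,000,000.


Formula: FC (tonnes) = P * SFC * t / 1,000,000
Step 1 — P * SFC * t = 4242.6 * 204.0 * 46 = 39812558.4 g
Step 2 — FC (tonnes) = 39812558.4 / 1,000,000 ≈ 39.813 tonnes (5 s.f.)

39.813 tonnes


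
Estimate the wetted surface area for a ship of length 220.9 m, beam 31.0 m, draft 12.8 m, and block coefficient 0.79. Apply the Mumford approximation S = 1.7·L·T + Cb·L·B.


Formula: S = 1.7*L*T + V/T with V = Cb*L*B*T, i.e. S = L * (1.7*T + Cb*B)
Step 1 — 1.7*T = 1.7 * 12.8 = 21.76 m
Step 2 — Cb*B = 0.79 * 31.0 = 24.49 m
Step 3 — 1.7*T + Cb*B = 21.76 + 24.49 = 46.25 m
Step 4 — S = 220.9 * 46.25 ≈ 10217 m^2 (5 s.f.)

10217 m^2


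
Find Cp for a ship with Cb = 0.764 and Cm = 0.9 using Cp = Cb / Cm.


Formula: Cp = Cb / Cm
Substituting: Cp = 0.764 / 0.9
Result: Cp ≈ 0.84889 (5 s.f.)

0.84889


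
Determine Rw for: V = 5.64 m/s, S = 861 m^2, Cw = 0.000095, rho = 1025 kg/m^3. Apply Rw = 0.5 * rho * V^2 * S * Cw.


Formula: Rw = 0.5 * rho * V^2 * S * Cw
Step 1 — V^2 = 5.64^2 = 31.8096
Step 2 — 0.5 * rho * V^2 = 0.5 * 1025 * 31.8096 = 16302.42
Step 3 — Rw = 16302.42 * 861 * 0.000095 ≈ 1333.5 N (5 s.f.)

1333.5 N


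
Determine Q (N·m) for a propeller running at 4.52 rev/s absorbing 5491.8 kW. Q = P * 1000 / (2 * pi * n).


Formula: Q = P_W / (2 * pi * n)
Step 1 — P_W = 5491.8 kW * 1000 = 5491800.0 W
Step 2 — 2 * pi * n = 2 * pi * 4.52 = 28.399998
Step 3 — Q = 5491800.0 / 28.399998 ≈ 193370 N·m (5 s.f.)

193370 N·m
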